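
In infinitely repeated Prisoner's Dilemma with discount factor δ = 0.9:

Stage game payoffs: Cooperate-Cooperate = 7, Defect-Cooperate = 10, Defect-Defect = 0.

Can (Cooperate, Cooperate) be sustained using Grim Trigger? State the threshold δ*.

δ* = 0.3; since δ = 0.9 ≥ 0.3, cooperation can be sustained

Work:
For Grim Trigger:
Cooperate forever: 7/(1-δ)
Defect then punished: 10 + 0·δ/(1-δ)
Need: 7/(1-δ) ≥ 10 + 0·δ/(1-δ)
Solving: δ ≥ (T-R)/(T-P) = (10-7)/(10-0) = 0.3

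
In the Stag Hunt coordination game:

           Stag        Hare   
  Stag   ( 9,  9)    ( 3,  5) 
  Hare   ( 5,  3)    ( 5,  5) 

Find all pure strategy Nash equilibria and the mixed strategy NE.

Pure NE: (Stag, Stag) and (Hare, Hare); Mixed NE: p = 0.3333, q = 0.3333

Work:
Check pure NE:
(Stag, Stag): (9, 9) - no unilateral deviation beneficial
(Hare, Hare): (5, 5) - no unilateral deviation beneficial
Mixed NE: P1 plays Stag with p = 0.3333, P2 plays Stag with q = 0.3333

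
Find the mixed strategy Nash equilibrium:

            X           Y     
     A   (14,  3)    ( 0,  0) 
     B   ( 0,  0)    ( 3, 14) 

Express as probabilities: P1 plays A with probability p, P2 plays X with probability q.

p = 0.8235, q = 0.1765

Work:
Find probabilities that make opponent indifferent:
P2 chooses q to make P1 indifferent between A and B
P1 chooses p to make P2 indifferent between X and Y
Mixed NE: P1 plays (A: 0.8235, B: 0.1765), P2 plays (X: 0.1765, Y: 0.8235)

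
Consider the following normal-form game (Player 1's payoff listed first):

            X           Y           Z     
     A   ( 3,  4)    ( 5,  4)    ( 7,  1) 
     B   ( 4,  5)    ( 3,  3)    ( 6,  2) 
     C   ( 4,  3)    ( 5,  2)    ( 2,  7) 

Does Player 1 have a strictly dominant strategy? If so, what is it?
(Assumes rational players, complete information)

No strictly dominant strategy exists for Player 1

Work:
A strategy strictly dominates another if it gives a strictly higher payoff against every opponent action. Compare each pair of P1's strategies column-by-column:
  A vs B: [3 vs 4, 5 vs 3, 7 vs 6] → A does not strictly dominate B (column X: 3 ≤ 4)
  A vs C: [3 vs 4, 5 vs 5, 7 vs 2] → A does not strictly dominate C (column X: 3 ≤ 4)
  B vs A: [4 vs 3, 3 vs 5, 6 vs 7] → B does not strictly dominate A (column Y: 3 ≤ 5)
  B vs C: [4 vs 4, 3 vs 5, 6 vs 2] → B does not strictly dominate C (column X: 4 ≤ 4)
  C vs A: [4 vs 3, 5 vs 5, 2 vs 7] → C does not strictly dominate A (column Y: 5 ≤ 5)
  C vs B: [4 vs 4, 5 vs 3, 2 vs 6] → C does not strictly dominate B (column X: 4 ≤ 4)
No single strategy strictly dominates all others → no strictly dominant strategy.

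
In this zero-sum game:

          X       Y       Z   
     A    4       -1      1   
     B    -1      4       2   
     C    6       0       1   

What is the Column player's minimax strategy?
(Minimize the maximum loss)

Column should play Z, value = 2

Work:
Column player minimizes Row's maximum payoff:
Column X: max payoff to Row = 6
Column Y: max payoff to Row = 4
Column Z: max payoff to Row = 2
Minimum is 2, achieved by column Z.
Minimax strategy: Z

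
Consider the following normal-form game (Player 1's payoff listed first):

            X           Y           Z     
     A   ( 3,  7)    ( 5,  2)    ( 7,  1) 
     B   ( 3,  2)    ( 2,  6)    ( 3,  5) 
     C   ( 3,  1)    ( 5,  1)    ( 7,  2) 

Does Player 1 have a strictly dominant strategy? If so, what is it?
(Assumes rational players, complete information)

No strictly dominant strategy exists for Player 1

Work:
A strategy strictly dominates another if it gives a strictly higher payoff against every opponent action. Compare each pair of P1's strategies column-by-column:
  A vs B: [3 vs 3, 5 vs 2, 7 vs 3] → A does not strictly dominate B (column X: 3 ≤ 3)
  A vs C: [3 vs 3, 5 vs 5, 7 vs 7] → A does not strictly dominate C (column X: 3 ≤ 3)
  B vs A: [3 vs 3, 2 vs 5, 3 vs 7] → B does not strictly dominate A (column X: 3 ≤ 3)
  B vs C: [3 vs 3, 2 vs 5, 3 vs 7] → B does not strictly dominate C (column X: 3 ≤ 3)
  C vs A: [3 vs 3, 5 vs 5, 7 vs 7] → C does not strictly dominate A (column X: 3 ≤ 3)
  C vs B: [3 vs 3, 5 vs 2, 7 vs 3] → C does not strictly dominate B (column X: 3 ≤ 3)
No single strategy strictly dominates all others → no strictly dominant strategy.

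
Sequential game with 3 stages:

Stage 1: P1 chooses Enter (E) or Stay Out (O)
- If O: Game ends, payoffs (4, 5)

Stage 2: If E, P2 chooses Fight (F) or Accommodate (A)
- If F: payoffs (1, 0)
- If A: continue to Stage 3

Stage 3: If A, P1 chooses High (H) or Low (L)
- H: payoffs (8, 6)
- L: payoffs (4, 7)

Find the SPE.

SPE: (E, A, H); Outcome (8, 6)

Work:
Stage 3: P1 chooses H (8 vs 4)
Stage 2: P2: F->0, A->6 (anticipating H). Choose A
Stage 1: P1: O->4, E->8 (anticipating A, H). Choose E
SPE path: E -> A -> H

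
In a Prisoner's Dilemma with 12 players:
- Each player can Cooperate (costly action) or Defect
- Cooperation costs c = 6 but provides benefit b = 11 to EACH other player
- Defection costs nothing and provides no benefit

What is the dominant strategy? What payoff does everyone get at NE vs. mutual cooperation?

Dominant: Defect; NE payoff = 0; Coop payoff = 115

Work:
Defect dominates (saves cost c = 6, benefit to others is external)
NE: All defect → everyone gets 0
If all cooperate: each receives (11)×11 - 6 = 115
Social dilemma: 115 > 0 but NE gives 0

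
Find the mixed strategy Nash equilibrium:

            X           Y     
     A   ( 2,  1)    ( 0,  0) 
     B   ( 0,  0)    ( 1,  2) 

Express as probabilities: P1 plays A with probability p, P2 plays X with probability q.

p = 0.6667, q = 0.3333

Work:
Find probabilities that make opponent indifferent:
P2 chooses q to make P1 indifferent between A and B
P1 chooses p to make P2 indifferent between X and Y
Mixed NE: P1 plays (A: 0.6667, B: 0.3333), P2 plays (X: 0.3333, Y: 0.6667)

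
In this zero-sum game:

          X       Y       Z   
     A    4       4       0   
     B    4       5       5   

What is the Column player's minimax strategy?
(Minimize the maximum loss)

Column should play X, value = 4

Work:
Column player minimizes Row's maximum payoff:
Column X: max payoff to Row = 4
Column Y: max payoff to Row = 5
Column Z: max payoff to Row = 5
Minimum is 4, achieved by column X.
Minimax strategy: X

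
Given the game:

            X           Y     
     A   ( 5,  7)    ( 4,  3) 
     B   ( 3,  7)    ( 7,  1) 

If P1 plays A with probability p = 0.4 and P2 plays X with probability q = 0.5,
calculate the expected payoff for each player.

E[P1] = 4.8, E[P2] = 4.4

Work:
E[P1] = p·q·π₁(A,X) + p·(1-q)·π₁(A,Y) + (1-p)·q·π₁(B,X) + (1-p)·(1-q)·π₁(B,Y)
= 0.4·0.5·5 + 0.4·0.5·4 + 0.6·0.5·3 + 0.6·0.5·7
= 4.8

E[P2] = 4.4 (similar calculation)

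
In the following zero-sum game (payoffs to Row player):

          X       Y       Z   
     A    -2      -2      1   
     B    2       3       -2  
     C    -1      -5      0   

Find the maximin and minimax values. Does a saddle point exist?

Maximin = -2, Minimax = 1, Saddle: False

Work:
Row minimums: [-2, -2, -5] → maximin = -2
Column maximums: [2, 3, 1] → minimax = 1
No saddle point (maximin ≠ minimax). Mixed strategy needed.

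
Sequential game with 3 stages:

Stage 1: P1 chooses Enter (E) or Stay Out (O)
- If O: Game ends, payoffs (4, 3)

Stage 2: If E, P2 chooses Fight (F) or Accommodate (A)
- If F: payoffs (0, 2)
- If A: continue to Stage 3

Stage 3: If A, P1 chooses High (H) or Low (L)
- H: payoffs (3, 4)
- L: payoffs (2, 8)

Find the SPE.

SPE: (O, A, H); Outcome (4, 3)

Work:
Stage 3: P1 chooses H (3 vs 2)
Stage 2: P2: F->2, A->4 (anticipating H). Choose A
Stage 1: P1: O->4, E->3 (anticipating A, H). Choose O
SPE path: O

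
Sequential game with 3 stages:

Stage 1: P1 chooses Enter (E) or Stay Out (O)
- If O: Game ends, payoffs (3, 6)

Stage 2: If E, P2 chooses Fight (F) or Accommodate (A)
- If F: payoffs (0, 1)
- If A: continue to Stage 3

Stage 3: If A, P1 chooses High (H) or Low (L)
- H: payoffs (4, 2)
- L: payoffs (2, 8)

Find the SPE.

SPE: (E, A, H); Outcome (4, 2)

Work:
Stage 3: P1 chooses H (4 vs 2)
Stage 2: P2: F->1, A->2 (anticipating H). Choose A
Stage 1: P1: O->3, E->4 (anticipating A, H). Choose E
SPE path: E -> A -> H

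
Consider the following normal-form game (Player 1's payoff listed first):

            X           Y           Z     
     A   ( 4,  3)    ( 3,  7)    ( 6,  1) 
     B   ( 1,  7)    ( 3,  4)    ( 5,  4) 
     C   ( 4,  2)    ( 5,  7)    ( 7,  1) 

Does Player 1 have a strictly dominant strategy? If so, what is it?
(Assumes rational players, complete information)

No strictly dominant strategy exists for Player 1

Work:
A strategy strictly dominates another if it gives a strictly higher payoff against every opponent action. Compare each pair of P1's strategies column-by-column:
  A vs B: [4 vs 1, 3 vs 3, 6 vs 5] → A does not strictly dominate B (column Y: 3 ≤ 3)
  A vs C: [4 vs 4, 3 vs 5, 6 vs 7] → A does not strictly dominate C (column X: 4 ≤ 4)
  B vs A: [1 vs 4, 3 vs 3, 5 vs 6] → B does not strictly dominate A (column X: 1 ≤ 4)
  B vs C: [1 vs 4, 3 vs 5, 5 vs 7] → B does not strictly dominate C (column X: 1 ≤ 4)
  C vs A: [4 vs 4, 5 vs 3, 7 vs 6] → C does not strictly dominate A (column X: 4 ≤ 4)
  C vs B: [4 vs 1, 5 vs 3, 7 vs 5] → C strictly dominates B
No single strategy strictly dominates all others → no strictly dominant strategy.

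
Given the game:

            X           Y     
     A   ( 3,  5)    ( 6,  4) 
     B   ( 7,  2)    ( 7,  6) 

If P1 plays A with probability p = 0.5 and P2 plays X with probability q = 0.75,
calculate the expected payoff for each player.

E[P1] = 5.375, E[P2] = 3.875

Work:
E[P1] = p·q·π₁(A,X) + p·(1-q)·π₁(A,Y) + (1-p)·q·π₁(B,X) + (1-p)·(1-q)·π₁(B,Y)
= 0.5·0.75·3 + 0.5·0.25·6 + 0.5·0.75·7 + 0.5·0.25·7
= 5.375

E[P2] = 3.875 (similar calculation)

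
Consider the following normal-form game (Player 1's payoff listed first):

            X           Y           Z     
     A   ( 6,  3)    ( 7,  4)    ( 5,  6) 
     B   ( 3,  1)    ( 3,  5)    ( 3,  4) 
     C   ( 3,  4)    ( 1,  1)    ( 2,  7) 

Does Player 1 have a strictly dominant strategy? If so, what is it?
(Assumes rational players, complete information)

Yes, Player 1's strictly dominant strategy is A

Work:
A strategy strictly dominates another if it gives a strictly higher payoff against every opponent action. Compare each pair of P1's strategies column-by-column:
  A vs B: [6 vs 3, 7 vs 3, 5 vs 3] → A strictly dominates B
  A vs C: [6 vs 3, 7 vs 1, 5 vs 2] → A strictly dominates C
  B vs A: [3 vs 6, 3 vs 7, 3 vs 5] → B does not strictly dominate A (column X: 3 ≤ 6)
  B vs C: [3 vs 3, 3 vs 1, 3 vs 2] → B does not strictly dominate C (column X: 3 ≤ 3)
  C vs A: [3 vs 6, 1 vs 7, 2 vs 5] → C does not strictly dominate A (column X: 3 ≤ 6)
  C vs B: [3 vs 3, 1 vs 3, 2 vs 3] → C does not strictly dominate B (column X: 3 ≤ 3)
A strictly dominates every other strategy → strictly dominant.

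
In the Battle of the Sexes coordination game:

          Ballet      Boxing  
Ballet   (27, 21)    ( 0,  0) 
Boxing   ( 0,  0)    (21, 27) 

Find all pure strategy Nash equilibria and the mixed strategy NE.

Pure NE: (Ballet, Ballet) and (Boxing, Boxing); Mixed NE: p = 0.5625, q = 0.4375

Work:
Check pure NE:
(Ballet, Ballet): (27, 21) - no unilateral deviation beneficial
(Boxing, Boxing): (21, 27) - no unilateral deviation beneficial
Mixed NE: P1 plays Ballet with p = 0.5625, P2 plays Ballet with q = 0.4375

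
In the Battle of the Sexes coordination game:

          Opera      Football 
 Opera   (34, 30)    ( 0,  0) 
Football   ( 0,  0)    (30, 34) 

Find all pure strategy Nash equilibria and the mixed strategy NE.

Pure NE: (Opera, Opera) and (Football, Football); Mixed NE: p = 0.5312, q = 0.4688

Work:
Check pure NE:
(Opera, Opera): (34, 30) - no unilateral deviation beneficial
(Football, Football): (30, 34) - no unilateral deviation beneficial
Mixed NE: P1 plays Opera with p = 0.5312, P2 plays Opera with q = 0.4688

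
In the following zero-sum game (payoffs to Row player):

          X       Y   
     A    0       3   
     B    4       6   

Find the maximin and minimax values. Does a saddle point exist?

Maximin = 4, Minimax = 4, Saddle: True

Work:
Row minimums: [0, 4] → maximin = 4
Column maximums: [4, 6] → minimax = 4
Saddle point exists! Game value = 4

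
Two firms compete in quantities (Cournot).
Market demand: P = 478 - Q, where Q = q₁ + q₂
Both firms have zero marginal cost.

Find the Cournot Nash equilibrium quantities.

q₁* = q₂* = 159.33; P* = 159.33

Work:
Profit: π_i = P·q_i = (a - q_i - q_j)·q_i
FOC: ∂π_i/∂q_i = a - 2q_i - q_j = 0
Reaction function: q_i = (478 - q_j)/2
Symmetry: q* = 478/3 = 159.33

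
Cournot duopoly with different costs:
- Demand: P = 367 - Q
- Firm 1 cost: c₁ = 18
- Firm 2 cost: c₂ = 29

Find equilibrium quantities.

q₁* = 120.0, q₂* = 109.0

Work:
Reaction: q₁ = (367 - 18 - q₂)/2
Reaction: q₂ = (367 - 29 - q₁)/2
Solve simultaneously:
q₁* = (367 - 2×18 + 29)/3 = 120.0
q₂* = (367 - 2×29 + 18)/3 = 109.0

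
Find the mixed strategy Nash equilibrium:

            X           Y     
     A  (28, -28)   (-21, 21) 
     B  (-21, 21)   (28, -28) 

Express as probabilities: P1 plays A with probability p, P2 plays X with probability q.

p = 0.5, q = 0.5

Work:
Find probabilities that make opponent indifferent:
P2 chooses q to make P1 indifferent between A and B
P1 chooses p to make P2 indifferent between X and Y
Mixed NE: P1 plays (A: 0.5, B: 0.5), P2 plays (X: 0.5, Y: 0.5)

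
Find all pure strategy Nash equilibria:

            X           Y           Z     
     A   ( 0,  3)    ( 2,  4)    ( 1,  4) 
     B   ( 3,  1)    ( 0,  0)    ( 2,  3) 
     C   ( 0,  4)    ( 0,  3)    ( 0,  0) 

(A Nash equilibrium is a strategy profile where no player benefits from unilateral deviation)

Nash equilibrium: (A, Y), (B, Z)

Work:
Best responses:
  P1 vs X: payoffs [0, 3, 0] → best response B (payoff 3)
  P1 vs Y: payoffs [2, 0, 0] → best response A (payoff 2)
  P1 vs Z: payoffs [1, 2, 0] → best response B (payoff 2)
  P2 vs A: payoffs [3, 4, 4] → best response Y/Z (payoff 4)
  P2 vs B: payoffs [1, 0, 3] → best response Z (payoff 3)
  P2 vs C: payoffs [4, 3, 0] → best response X (payoff 4)
Mutual best responses: (A,Y), (B,Z) → Nash equilibria.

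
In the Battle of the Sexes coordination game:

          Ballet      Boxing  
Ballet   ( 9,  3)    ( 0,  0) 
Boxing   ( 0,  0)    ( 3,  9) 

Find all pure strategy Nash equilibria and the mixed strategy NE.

Pure NE: (Ballet, Ballet) and (Boxing, Boxing); Mixed NE: p = 0.75, q = 0.25

Work:
Check pure NE:
(Ballet, Ballet): (9, 3) - no unilateral deviation beneficial
(Boxing, Boxing): (3, 9) - no unilateral deviation beneficial
Mixed NE: P1 plays Ballet with p = 0.75, P2 plays Ballet with q = 0.25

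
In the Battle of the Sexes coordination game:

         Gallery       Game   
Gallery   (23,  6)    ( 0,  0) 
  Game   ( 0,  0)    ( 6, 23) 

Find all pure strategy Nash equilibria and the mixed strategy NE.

Pure NE: (Gallery, Gallery) and (Game, Game); Mixed NE: p = 0.7931, q = 0.2069

Work:
Check pure NE:
(Gallery, Gallery): (23, 6) - no unilateral deviation beneficial
(Game, Game): (6, 23) - no unilateral deviation beneficial
Mixed NE: P1 plays Gallery with p = 0.7931, P2 plays Gallery with q = 0.2069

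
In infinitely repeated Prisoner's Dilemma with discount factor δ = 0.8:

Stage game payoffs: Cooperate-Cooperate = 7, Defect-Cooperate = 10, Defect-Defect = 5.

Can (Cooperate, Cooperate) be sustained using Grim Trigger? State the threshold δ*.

δ* = 0.6; since δ = 0.8 ≥ 0.6, cooperation can be sustained

Work:
For Grim Trigger:
Cooperate forever: 7/(1-δ)
Defect then punished: 10 + 5·δ/(1-δ)
Need: 7/(1-δ) ≥ 10 + 5·δ/(1-δ)
Solving: δ ≥ (T-R)/(T-P) = (10-7)/(10-5) = 0.6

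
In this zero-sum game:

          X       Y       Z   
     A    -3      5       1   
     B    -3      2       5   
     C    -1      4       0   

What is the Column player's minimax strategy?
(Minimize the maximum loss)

Column should play X, value = -1

Work:
Column player minimizes Row's maximum payoff:
Column X: max payoff to Row = -1
Column Y: max payoff to Row = 5
Column Z: max payoff to Row = 5
Minimum is -1, achieved by column X.
Minimax strategy: X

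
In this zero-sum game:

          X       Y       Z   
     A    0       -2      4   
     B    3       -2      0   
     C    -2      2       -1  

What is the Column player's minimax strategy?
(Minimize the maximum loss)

Column should play Y, value = 2

Work:
Column player minimizes Row's maximum payoff:
Column X: max payoff to Row = 3
Column Y: max payoff to Row = 2
Column Z: max payoff to Row = 4
Minimum is 2, achieved by column Y.
Minimax strategy: Y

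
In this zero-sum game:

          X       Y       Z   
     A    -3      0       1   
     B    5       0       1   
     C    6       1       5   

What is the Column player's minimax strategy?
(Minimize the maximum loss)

Column should play Y, value = 1

Work:
Column player minimizes Row's maximum payoff:
Column X: max payoff to Row = 6
Column Y: max payoff to Row = 1
Column Z: max payoff to Row = 5
Minimum is 1, achieved by column Y.
Minimax strategy: Y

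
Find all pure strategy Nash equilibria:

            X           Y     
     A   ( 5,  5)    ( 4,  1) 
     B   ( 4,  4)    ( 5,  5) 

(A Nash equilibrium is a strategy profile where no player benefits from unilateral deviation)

Nash equilibrium: (A, X), (B, Y)

Work:
Best responses:
  P1 vs X: payoffs [5, 4] → best response A (payoff 5)
  P1 vs Y: payoffs [4, 5] → best response B (payoff 5)
  P2 vs A: payoffs [5, 1] → best response X (payoff 5)
  P2 vs B: payoffs [4, 5] → best response Y (payoff 5)
Mutual best responses: (A,X), (B,Y) → Nash equilibria.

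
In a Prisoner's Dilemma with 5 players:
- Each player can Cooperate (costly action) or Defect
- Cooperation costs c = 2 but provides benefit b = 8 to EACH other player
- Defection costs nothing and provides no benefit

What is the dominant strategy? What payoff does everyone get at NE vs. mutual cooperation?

Dominant: Defect; NE payoff = 0; Coop payoff = 30

Work:
Defect dominates (saves cost c = 2, benefit to others is external)
NE: All defect → everyone gets 0
If all cooperate: each receives (4)×8 - 2 = 30
Social dilemma: 30 > 0 but NE gives 0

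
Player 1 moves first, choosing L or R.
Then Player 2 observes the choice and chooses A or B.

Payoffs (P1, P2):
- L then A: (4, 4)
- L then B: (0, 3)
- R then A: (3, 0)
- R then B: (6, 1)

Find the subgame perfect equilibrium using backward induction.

P1 plays R, P2 plays A after L and B after R; Payoff (6, 1)

Work:
Backward induction:
After L: P2 chooses A → P1 gets 4
After R: P2 chooses B → P1 gets 6
P1 chooses R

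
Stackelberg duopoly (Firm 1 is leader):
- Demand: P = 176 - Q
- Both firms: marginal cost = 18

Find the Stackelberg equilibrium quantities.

q₁* (leader) = 79.0, q₂* (follower) = 39.5

Work:
Follower's reaction: q₂ = (a - c - q₁)/2
Leader substitutes: π₁ = q₁·(a - q₁ - (a-c-q₁)/2 - c)
FOC: q₁* = (176 - 18)/2 = 79.00
Then: q₂* = (176 - 18 - 79.0)/2 = 39.50
Leader has first-mover advantage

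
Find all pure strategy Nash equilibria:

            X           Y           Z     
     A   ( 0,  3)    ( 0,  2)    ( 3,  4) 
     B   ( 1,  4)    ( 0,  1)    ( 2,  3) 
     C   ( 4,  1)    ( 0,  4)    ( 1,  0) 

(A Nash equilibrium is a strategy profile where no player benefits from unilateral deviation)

Nash equilibrium: (A, Z), (C, Y)

Work:
Best responses:
  P1 vs X: payoffs [0, 1, 4] → best response C (payoff 4)
  P1 vs Y: payoffs [0, 0, 0] → best response A/B/C (payoff 0)
  P1 vs Z: payoffs [3, 2, 1] → best response A (payoff 3)
  P2 vs A: payoffs [3, 2, 4] → best response Z (payoff 4)
  P2 vs B: payoffs [4, 1, 3] → best response X (payoff 4)
  P2 vs C: payoffs [1, 4, 0] → best response Y (payoff 4)
Mutual best responses: (A,Z), (C,Y) → Nash equilibria.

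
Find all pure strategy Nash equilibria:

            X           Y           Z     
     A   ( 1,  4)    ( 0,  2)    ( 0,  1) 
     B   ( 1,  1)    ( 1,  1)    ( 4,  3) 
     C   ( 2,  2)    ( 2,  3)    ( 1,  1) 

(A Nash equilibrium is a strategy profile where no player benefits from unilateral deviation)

Nash equilibrium: (B, Z), (C, Y)

Work:
Best responses:
  P1 vs X: payoffs [1, 1, 2] → best response C (payoff 2)
  P1 vs Y: payoffs [0, 1, 2] → best response C (payoff 2)
  P1 vs Z: payoffs [0, 4, 1] → best response B (payoff 4)
  P2 vs A: payoffs [4, 2, 1] → best response X (payoff 4)
  P2 vs B: payoffs [1, 1, 3] → best response Z (payoff 3)
  P2 vs C: payoffs [2, 3, 1] → best response Y (payoff 3)
Mutual best responses: (B,Z), (C,Y) → Nash equilibria.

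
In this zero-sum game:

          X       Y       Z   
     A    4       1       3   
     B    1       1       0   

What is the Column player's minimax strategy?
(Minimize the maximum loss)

Column should play Y, value = 1

Work:
Column player minimizes Row's maximum payoff:
Column X: max payoff to Row = 4
Column Y: max payoff to Row = 1
Column Z: max payoff to Row = 3
Minimum is 1, achieved by column Y.
Minimax strategy: Y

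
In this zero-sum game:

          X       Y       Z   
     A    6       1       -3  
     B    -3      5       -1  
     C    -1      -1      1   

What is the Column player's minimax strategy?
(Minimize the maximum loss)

Column should play Z, value = 1

Work:
Column player minimizes Row's maximum payoff:
Column X: max payoff to Row = 6
Column Y: max payoff to Row = 5
Column Z: max payoff to Row = 1
Minimum is 1, achieved by column Z.
Minimax strategy: Z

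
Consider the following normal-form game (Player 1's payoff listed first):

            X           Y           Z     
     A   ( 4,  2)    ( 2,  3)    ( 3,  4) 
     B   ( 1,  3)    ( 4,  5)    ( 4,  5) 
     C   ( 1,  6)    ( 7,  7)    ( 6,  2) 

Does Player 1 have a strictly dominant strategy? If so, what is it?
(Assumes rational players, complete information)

No strictly dominant strategy exists for Player 1

Work:
A strategy strictly dominates another if it gives a strictly higher payoff against every opponent action. Compare each pair of P1's strategies column-by-column:
  A vs B: [4 vs 1, 2 vs 4, 3 vs 4] → A does not strictly dominate B (column Y: 2 ≤ 4)
  A vs C: [4 vs 1, 2 vs 7, 3 vs 6] → A does not strictly dominate C (column Y: 2 ≤ 7)
  B vs A: [1 vs 4, 4 vs 2, 4 vs 3] → B does not strictly dominate A (column X: 1 ≤ 4)
  B vs C: [1 vs 1, 4 vs 7, 4 vs 6] → B does not strictly dominate C (column X: 1 ≤ 1)
  C vs A: [1 vs 4, 7 vs 2, 6 vs 3] → C does not strictly dominate A (column X: 1 ≤ 4)
  C vs B: [1 vs 1, 7 vs 4, 6 vs 4] → C does not strictly dominate B (column X: 1 ≤ 1)
No single strategy strictly dominates all others → no strictly dominant strategy.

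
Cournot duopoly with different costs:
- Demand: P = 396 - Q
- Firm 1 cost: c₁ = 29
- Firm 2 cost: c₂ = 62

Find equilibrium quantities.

q₁* = 133.33, q₂* = 100.33

Work:
Reaction: q₁ = (396 - 29 - q₂)/2
Reaction: q₂ = (396 - 62 - q₁)/2
Solve simultaneously:
q₁* = (396 - 2×29 + 62)/3 = 133.33
q₂* = (396 - 2×62 + 29)/3 = 100.33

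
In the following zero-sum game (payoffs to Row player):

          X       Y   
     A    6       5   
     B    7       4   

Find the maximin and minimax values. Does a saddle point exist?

Maximin = 5, Minimax = 5, Saddle: True

Work:
Row minimums: [5, 4] → maximin = 5
Column maximums: [7, 5] → minimax = 5
Saddle point exists! Game value = 5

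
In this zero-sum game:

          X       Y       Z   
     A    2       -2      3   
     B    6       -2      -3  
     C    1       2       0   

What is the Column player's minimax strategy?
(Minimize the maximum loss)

Column should play Y, value = 2

Work:
Column player minimizes Row's maximum payoff:
Column X: max payoff to Row = 6
Column Y: max payoff to Row = 2
Column Z: max payoff to Row = 3
Minimum is 2, achieved by column Y.
Minimax strategy: Y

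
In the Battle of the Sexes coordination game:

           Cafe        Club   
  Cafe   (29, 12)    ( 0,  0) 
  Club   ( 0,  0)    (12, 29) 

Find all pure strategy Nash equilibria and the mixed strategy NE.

Pure NE: (Cafe, Cafe) and (Club, Club); Mixed NE: p = 0.7073, q = 0.2927

Work:
Check pure NE:
(Cafe, Cafe): (29, 12) - no unilateral deviation beneficial
(Club, Club): (12, 29) - no unilateral deviation beneficial
Mixed NE: P1 plays Cafe with p = 0.7073, P2 plays Cafe with q = 0.2927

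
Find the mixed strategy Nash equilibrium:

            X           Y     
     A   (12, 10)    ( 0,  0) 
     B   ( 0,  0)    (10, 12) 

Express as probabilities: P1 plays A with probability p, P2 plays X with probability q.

p = 0.5455, q = 0.4545

Work:
Find probabilities that make opponent indifferent:
P2 chooses q to make P1 indifferent between A and B
P1 chooses p to make P2 indifferent between X and Y
Mixed NE: P1 plays (A: 0.5455, B: 0.4545), P2 plays (X: 0.4545, Y: 0.5455)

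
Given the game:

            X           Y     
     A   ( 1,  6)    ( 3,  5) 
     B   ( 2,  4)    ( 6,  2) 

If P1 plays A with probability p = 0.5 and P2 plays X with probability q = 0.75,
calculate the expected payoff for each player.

E[P1] = 2.25, E[P2] = 4.625

Work:
E[P1] = p·q·π₁(A,X) + p·(1-q)·π₁(A,Y) + (1-p)·q·π₁(B,X) + (1-p)·(1-q)·π₁(B,Y)
= 0.5·0.75·1 + 0.5·0.25·3 + 0.5·0.75·2 + 0.5·0.25·6
= 2.25

E[P2] = 4.625 (similar calculation)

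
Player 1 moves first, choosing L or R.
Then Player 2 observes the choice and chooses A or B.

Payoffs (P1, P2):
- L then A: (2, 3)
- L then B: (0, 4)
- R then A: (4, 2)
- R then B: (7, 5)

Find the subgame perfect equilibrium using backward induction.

P1 plays R, P2 plays B after L and B after R; Payoff (7, 5)

Work:
Backward induction:
After L: P2 chooses B → P1 gets 0
After R: P2 chooses B → P1 gets 7
P1 chooses R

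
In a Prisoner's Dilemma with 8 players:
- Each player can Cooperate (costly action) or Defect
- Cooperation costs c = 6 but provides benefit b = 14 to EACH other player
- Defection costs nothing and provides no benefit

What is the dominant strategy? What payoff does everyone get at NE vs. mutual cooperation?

Dominant: Defect; NE payoff = 0; Coop payoff = 92

Work:
Defect dominates (saves cost c = 6, benefit to others is external)
NE: All defect → everyone gets 0
If all cooperate: each receives (7)×14 - 6 = 92
Social dilemma: 92 > 0 but NE gives 0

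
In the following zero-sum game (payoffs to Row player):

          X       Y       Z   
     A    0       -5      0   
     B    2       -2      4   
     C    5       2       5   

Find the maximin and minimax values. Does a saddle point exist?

Maximin = 2, Minimax = 2, Saddle: True

Work:
Row minimums: [-5, -2, 2] → maximin = 2
Column maximums: [5, 2, 5] → minimax = 2
Saddle point exists! Game value = 2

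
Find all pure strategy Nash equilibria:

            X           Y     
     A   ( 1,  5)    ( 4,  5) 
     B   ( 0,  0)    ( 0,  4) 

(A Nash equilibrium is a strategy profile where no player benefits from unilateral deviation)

Nash equilibrium: (A, X), (A, Y)

Work:
Best responses:
  P1 vs X: payoffs [1, 0] → best response A (payoff 1)
  P1 vs Y: payoffs [4, 0] → best response A (payoff 4)
  P2 vs A: payoffs [5, 5] → best response X/Y (payoff 5)
  P2 vs B: payoffs [0, 4] → best response Y (payoff 4)
Mutual best responses: (A,X), (A,Y) → Nash equilibria.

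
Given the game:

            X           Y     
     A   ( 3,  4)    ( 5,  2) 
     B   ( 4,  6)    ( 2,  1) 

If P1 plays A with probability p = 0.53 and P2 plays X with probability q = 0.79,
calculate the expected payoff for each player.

E[P1] = 3.4952, E[P2] = 4.2239

Work:
E[P1] = p·q·π₁(A,X) + p·(1-q)·π₁(A,Y) + (1-p)·q·π₁(B,X) + (1-p)·(1-q)·π₁(B,Y)
= 0.53·0.79·3 + 0.53·0.21·5 + 0.47·0.79·4 + 0.47·0.21·2
= 3.4952

E[P2] = 4.2239 (similar calculation)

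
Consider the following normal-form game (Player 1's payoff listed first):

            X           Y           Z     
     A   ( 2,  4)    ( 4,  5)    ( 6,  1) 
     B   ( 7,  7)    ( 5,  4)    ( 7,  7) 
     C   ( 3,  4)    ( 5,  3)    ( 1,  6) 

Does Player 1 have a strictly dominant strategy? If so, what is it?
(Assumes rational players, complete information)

No strictly dominant strategy exists for Player 1

Work:
A strategy strictly dominates another if it gives a strictly higher payoff against every opponent action. Compare each pair of P1's strategies column-by-column:
  A vs B: [2 vs 7, 4 vs 5, 6 vs 7] → A does not strictly dominate B (column X: 2 ≤ 7)
  A vs C: [2 vs 3, 4 vs 5, 6 vs 1] → A does not strictly dominate C (column X: 2 ≤ 3)
  B vs A: [7 vs 2, 5 vs 4, 7 vs 6] → B strictly dominates A
  B vs C: [7 vs 3, 5 vs 5, 7 vs 1] → B does not strictly dominate C (column Y: 5 ≤ 5)
  C vs A: [3 vs 2, 5 vs 4, 1 vs 6] → C does not strictly dominate A (column Z: 1 ≤ 6)
  C vs B: [3 vs 7, 5 vs 5, 1 vs 7] → C does not strictly dominate B (column X: 3 ≤ 7)
No single strategy strictly dominates all others → no strictly dominant strategy.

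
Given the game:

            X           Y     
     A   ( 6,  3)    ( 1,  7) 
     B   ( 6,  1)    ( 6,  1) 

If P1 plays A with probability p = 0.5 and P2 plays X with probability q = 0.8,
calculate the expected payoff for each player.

E[P1] = 5.5, E[P2] = 2.4

Work:
E[P1] = p·q·π₁(A,X) + p·(1-q)·π₁(A,Y) + (1-p)·q·π₁(B,X) + (1-p)·(1-q)·π₁(B,Y)
= 0.5·0.8·6 + 0.5·0.2·1 + 0.5·0.8·6 + 0.5·0.2·6
= 5.5

E[P2] = 2.4 (similar calculation)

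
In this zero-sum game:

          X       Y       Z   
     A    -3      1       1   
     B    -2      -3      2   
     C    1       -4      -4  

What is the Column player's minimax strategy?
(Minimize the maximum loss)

Column should play X or Y (all achieve the minimum), value = 1

Work:
Column player minimizes Row's maximum payoff:
Column X: max payoff to Row = 1
Column Y: max payoff to Row = 1
Column Z: max payoff to Row = 2
Minimum is 1, achieved by columns X, Y (tied).
Each of X or Y is a minimax strategy.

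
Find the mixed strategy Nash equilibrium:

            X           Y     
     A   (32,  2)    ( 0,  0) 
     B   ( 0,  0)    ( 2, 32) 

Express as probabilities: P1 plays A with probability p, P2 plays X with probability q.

p = 0.9412, q = 0.0588

Work:
Find probabilities that make opponent indifferent:
P2 chooses q to make P1 indifferent between A and B
P1 chooses p to make P2 indifferent between X and Y
Mixed NE: P1 plays (A: 0.9412, B: 0.0588), P2 plays (X: 0.0588, Y: 0.9412)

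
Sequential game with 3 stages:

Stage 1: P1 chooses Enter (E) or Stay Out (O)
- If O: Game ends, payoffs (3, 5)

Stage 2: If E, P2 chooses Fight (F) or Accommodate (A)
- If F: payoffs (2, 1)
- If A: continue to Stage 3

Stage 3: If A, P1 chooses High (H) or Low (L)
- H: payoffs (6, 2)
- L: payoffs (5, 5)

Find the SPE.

SPE: (E, A, H); Outcome (6, 2)

Work:
Stage 3: P1 chooses H (6 vs 5)
Stage 2: P2: F->1, A->2 (anticipating H). Choose A
Stage 1: P1: O->3, E->6 (anticipating A, H). Choose E
SPE path: E -> A -> H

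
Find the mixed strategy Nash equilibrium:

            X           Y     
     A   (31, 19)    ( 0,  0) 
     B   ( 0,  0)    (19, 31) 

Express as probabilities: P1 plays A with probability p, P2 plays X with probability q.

p = 0.62, q = 0.38

Work:
Find probabilities that make opponent indifferent:
P2 chooses q to make P1 indifferent between A and B
P1 chooses p to make P2 indifferent between X and Y
Mixed NE: P1 plays (A: 0.62, B: 0.38), P2 plays (X: 0.38, Y: 0.62)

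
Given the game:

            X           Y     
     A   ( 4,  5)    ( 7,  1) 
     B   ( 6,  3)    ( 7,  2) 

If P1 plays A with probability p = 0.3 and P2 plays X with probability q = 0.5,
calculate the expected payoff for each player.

E[P1] = 6.2, E[P2] = 2.65

Work:
E[P1] = p·q·π₁(A,X) + p·(1-q)·π₁(A,Y) + (1-p)·q·π₁(B,X) + (1-p)·(1-q)·π₁(B,Y)
= 0.3·0.5·4 + 0.3·0.5·7 + 0.7·0.5·6 + 0.7·0.5·7
= 6.2

E[P2] = 2.65 (similar calculation)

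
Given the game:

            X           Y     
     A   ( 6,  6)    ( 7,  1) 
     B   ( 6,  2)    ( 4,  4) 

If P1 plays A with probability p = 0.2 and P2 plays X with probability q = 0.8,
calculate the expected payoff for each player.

E[P1] = 5.72, E[P2] = 2.92

Work:
E[P1] = p·q·π₁(A,X) + p·(1-q)·π₁(A,Y) + (1-p)·q·π₁(B,X) + (1-p)·(1-q)·π₁(B,Y)
= 0.2·0.8·6 + 0.2·0.2·7 + 0.8·0.8·6 + 0.8·0.2·4
= 5.72

E[P2] = 2.92 (similar calculation)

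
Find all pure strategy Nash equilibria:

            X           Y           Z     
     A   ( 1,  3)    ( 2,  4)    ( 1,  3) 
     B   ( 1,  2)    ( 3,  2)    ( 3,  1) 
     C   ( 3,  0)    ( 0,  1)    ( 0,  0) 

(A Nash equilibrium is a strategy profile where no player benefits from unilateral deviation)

Nash equilibrium: (B, Y)

Work:
Best responses:
  P1 vs X: payoffs [1, 1, 3] → best response C (payoff 3)
  P1 vs Y: payoffs [2, 3, 0] → best response B (payoff 3)
  P1 vs Z: payoffs [1, 3, 0] → best response B (payoff 3)
  P2 vs A: payoffs [3, 4, 3] → best response Y (payoff 4)
  P2 vs B: payoffs [2, 2, 1] → best response X/Y (payoff 2)
  P2 vs C: payoffs [0, 1, 0] → best response Y (payoff 1)
Mutual best responses: (B,Y) → Nash equilibria.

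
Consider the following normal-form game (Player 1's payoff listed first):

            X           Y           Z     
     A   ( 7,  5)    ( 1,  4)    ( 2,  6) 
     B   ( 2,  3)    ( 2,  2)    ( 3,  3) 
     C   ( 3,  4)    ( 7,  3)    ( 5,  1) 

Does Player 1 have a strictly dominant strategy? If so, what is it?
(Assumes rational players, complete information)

No strictly dominant strategy exists for Player 1

Work:
A strategy strictly dominates another if it gives a strictly higher payoff against every opponent action. Compare each pair of P1's strategies column-by-column:
  A vs B: [7 vs 2, 1 vs 2, 2 vs 3] → A does not strictly dominate B (column Y: 1 ≤ 2)
  A vs C: [7 vs 3, 1 vs 7, 2 vs 5] → A does not strictly dominate C (column Y: 1 ≤ 7)
  B vs A: [2 vs 7, 2 vs 1, 3 vs 2] → B does not strictly dominate A (column X: 2 ≤ 7)
  B vs C: [2 vs 3, 2 vs 7, 3 vs 5] → B does not strictly dominate C (column X: 2 ≤ 3)
  C vs A: [3 vs 7, 7 vs 1, 5 vs 2] → C does not strictly dominate A (column X: 3 ≤ 7)
  C vs B: [3 vs 2, 7 vs 2, 5 vs 3] → C strictly dominates B
No single strategy strictly dominates all others → no strictly dominant strategy.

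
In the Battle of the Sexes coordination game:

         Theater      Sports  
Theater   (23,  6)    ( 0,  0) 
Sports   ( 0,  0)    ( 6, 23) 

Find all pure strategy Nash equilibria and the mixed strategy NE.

Pure NE: (Theater, Theater) and (Sports, Sports); Mixed NE: p = 0.7931, q = 0.2069

Work:
Check pure NE:
(Theater, Theater): (23, 6) - no unilateral deviation beneficial
(Sports, Sports): (6, 23) - no unilateral deviation beneficial
Mixed NE: P1 plays Theater with p = 0.7931, P2 plays Theater with q = 0.2069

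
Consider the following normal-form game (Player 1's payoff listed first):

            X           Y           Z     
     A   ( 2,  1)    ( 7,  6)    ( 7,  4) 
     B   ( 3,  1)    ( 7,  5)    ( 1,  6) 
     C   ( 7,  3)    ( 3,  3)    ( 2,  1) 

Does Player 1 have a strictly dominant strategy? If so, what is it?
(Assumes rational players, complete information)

No strictly dominant strategy exists for Player 1

Work:
A strategy strictly dominates another if it gives a strictly higher payoff against every opponent action. Compare each pair of P1's strategies column-by-column:
  A vs B: [2 vs 3, 7 vs 7, 7 vs 1] → A does not strictly dominate B (column X: 2 ≤ 3)
  A vs C: [2 vs 7, 7 vs 3, 7 vs 2] → A does not strictly dominate C (column X: 2 ≤ 7)
  B vs A: [3 vs 2, 7 vs 7, 1 vs 7] → B does not strictly dominate A (column Y: 7 ≤ 7)
  B vs C: [3 vs 7, 7 vs 3, 1 vs 2] → B does not strictly dominate C (column X: 3 ≤ 7)
  C vs A: [7 vs 2, 3 vs 7, 2 vs 7] → C does not strictly dominate A (column Y: 3 ≤ 7)
  C vs B: [7 vs 3, 3 vs 7, 2 vs 1] → C does not strictly dominate B (column Y: 3 ≤ 7)
No single strategy strictly dominates all others → no strictly dominant strategy.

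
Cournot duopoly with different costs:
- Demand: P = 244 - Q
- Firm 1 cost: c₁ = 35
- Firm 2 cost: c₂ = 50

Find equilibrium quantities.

q₁* = 74.67, q₂* = 59.67

Work:
Reaction: q₁ = (244 - 35 - q₂)/2
Reaction: q₂ = (244 - 50 - q₁)/2
Solve simultaneously:
q₁* = (244 - 2×35 + 50)/3 = 74.67
q₂* = (244 - 2×50 + 35)/3 = 59.67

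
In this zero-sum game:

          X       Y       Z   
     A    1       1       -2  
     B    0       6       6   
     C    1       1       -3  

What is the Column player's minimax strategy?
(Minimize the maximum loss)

Column should play X, value = 1

Work:
Column player minimizes Row's maximum payoff:
Column X: max payoff to Row = 1
Column Y: max payoff to Row = 6
Column Z: max payoff to Row = 6
Minimum is 1, achieved by column X.
Minimax strategy: X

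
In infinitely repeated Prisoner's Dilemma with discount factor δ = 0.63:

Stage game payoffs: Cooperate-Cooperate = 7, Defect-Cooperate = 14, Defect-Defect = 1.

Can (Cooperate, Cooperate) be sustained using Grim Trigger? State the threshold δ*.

δ* = 0.5385; since δ = 0.63 ≥ 0.5385, cooperation can be sustained

Work:
For Grim Trigger:
Cooperate forever: 7/(1-δ)
Defect then punished: 14 + 1·δ/(1-δ)
Need: 7/(1-δ) ≥ 14 + 1·δ/(1-δ)
Solving: δ ≥ (T-R)/(T-P) = (14-7)/(14-1) = 0.5385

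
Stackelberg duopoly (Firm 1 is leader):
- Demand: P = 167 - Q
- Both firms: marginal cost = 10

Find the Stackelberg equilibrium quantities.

q₁* (leader) = 78.5, q₂* (follower) = 39.25

Work:
Follower's reaction: q₂ = (a - c - q₁)/2
Leader substitutes: π₁ = q₁·(a - q₁ - (a-c-q₁)/2 - c)
FOC: q₁* = (167 - 10)/2 = 78.50
Then: q₂* = (167 - 10 - 78.5)/2 = 39.25
Leader has first-mover advantage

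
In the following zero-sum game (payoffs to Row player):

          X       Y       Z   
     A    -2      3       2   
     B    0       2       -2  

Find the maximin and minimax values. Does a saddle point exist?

Maximin = -2, Minimax = 0, Saddle: False

Work:
Row minimums: [-2, -2] → maximin = -2
Column maximums: [0, 3, 2] → minimax = 0
No saddle point (maximin ≠ minimax). Mixed strategy needed.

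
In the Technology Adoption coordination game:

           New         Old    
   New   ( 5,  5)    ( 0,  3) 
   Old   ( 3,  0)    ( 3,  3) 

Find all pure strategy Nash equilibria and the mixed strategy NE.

Pure NE: (New, New) and (Old, Old); Mixed NE: p = 0.6, q = 0.6

Work:
Check pure NE:
(New, New): (5, 5) - no unilateral deviation beneficial
(Old, Old): (3, 3) - no unilateral deviation beneficial
Mixed NE: P1 plays New with p = 0.6, P2 plays New with q = 0.6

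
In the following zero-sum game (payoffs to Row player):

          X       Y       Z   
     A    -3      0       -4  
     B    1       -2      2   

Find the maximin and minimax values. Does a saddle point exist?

Maximin = -2, Minimax = 0, Saddle: False

Work:
Row minimums: [-4, -2] → maximin = -2
Column maximums: [1, 0, 2] → minimax = 0
No saddle point (maximin ≠ minimax). Mixed strategy needed.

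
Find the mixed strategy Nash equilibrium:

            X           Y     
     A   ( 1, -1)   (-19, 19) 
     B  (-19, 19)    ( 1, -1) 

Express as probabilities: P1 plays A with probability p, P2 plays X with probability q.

p = 0.5, q = 0.5

Work:
Find probabilities that make opponent indifferent:
P2 chooses q to make P1 indifferent between A and B
P1 chooses p to make P2 indifferent between X and Y
Mixed NE: P1 plays (A: 0.5, B: 0.5), P2 plays (X: 0.5, Y: 0.5)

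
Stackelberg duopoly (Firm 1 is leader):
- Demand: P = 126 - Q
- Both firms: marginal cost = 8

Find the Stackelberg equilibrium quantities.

q₁* (leader) = 59.0, q₂* (follower) = 29.5

Work:
Follower's reaction: q₂ = (a - c - q₁)/2
Leader substitutes: π₁ = q₁·(a - q₁ - (a-c-q₁)/2 - c)
FOC: q₁* = (126 - 8)/2 = 59.00
Then: q₂* = (126 - 8 - 59.0)/2 = 29.50
Leader has first-mover advantage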